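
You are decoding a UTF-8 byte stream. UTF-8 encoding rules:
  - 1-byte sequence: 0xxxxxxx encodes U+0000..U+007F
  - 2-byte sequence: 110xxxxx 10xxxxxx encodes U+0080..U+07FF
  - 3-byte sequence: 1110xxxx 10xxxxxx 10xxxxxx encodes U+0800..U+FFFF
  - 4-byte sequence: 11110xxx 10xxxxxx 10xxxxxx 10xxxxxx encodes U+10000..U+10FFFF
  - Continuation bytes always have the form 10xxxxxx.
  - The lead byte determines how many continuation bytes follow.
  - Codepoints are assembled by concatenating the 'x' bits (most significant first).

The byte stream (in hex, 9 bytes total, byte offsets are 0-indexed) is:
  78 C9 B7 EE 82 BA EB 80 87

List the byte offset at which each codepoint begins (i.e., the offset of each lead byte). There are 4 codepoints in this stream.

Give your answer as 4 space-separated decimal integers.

Answer: 0 1 3 6

Derivation:
Byte[0]=78: 1-byte ASCII. cp=U+0078
Byte[1]=C9: 2-byte lead, need 1 cont bytes. acc=0x9
Byte[2]=B7: continuation. acc=(acc<<6)|0x37=0x277
Completed: cp=U+0277 (starts at byte 1)
Byte[3]=EE: 3-byte lead, need 2 cont bytes. acc=0xE
Byte[4]=82: continuation. acc=(acc<<6)|0x02=0x382
Byte[5]=BA: continuation. acc=(acc<<6)|0x3A=0xE0BA
Completed: cp=U+E0BA (starts at byte 3)
Byte[6]=EB: 3-byte lead, need 2 cont bytes. acc=0xB
Byte[7]=80: continuation. acc=(acc<<6)|0x00=0x2C0
Byte[8]=87: continuation. acc=(acc<<6)|0x07=0xB007
Completed: cp=U+B007 (starts at byte 6)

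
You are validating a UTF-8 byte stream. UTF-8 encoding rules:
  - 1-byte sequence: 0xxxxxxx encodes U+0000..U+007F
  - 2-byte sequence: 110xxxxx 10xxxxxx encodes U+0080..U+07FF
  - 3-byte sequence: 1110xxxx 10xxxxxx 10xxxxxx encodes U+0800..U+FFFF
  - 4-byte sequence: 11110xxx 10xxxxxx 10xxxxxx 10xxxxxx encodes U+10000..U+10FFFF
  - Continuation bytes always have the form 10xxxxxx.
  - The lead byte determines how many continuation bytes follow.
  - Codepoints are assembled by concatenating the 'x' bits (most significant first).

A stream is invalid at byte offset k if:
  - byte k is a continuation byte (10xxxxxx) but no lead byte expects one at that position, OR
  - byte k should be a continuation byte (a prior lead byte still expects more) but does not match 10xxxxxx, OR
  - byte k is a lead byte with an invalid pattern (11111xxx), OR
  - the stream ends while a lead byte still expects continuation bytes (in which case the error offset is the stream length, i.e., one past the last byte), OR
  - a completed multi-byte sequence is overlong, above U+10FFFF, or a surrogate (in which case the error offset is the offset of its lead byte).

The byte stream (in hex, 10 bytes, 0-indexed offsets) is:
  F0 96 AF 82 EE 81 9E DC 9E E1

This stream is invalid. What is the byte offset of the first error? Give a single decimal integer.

Answer: 10

Derivation:
Byte[0]=F0: 4-byte lead, need 3 cont bytes. acc=0x0
Byte[1]=96: continuation. acc=(acc<<6)|0x16=0x16
Byte[2]=AF: continuation. acc=(acc<<6)|0x2F=0x5AF
Byte[3]=82: continuation. acc=(acc<<6)|0x02=0x16BC2
Completed: cp=U+16BC2 (starts at byte 0)
Byte[4]=EE: 3-byte lead, need 2 cont bytes. acc=0xE
Byte[5]=81: continuation. acc=(acc<<6)|0x01=0x381
Byte[6]=9E: continuation. acc=(acc<<6)|0x1E=0xE05E
Completed: cp=U+E05E (starts at byte 4)
Byte[7]=DC: 2-byte lead, need 1 cont bytes. acc=0x1C
Byte[8]=9E: continuation. acc=(acc<<6)|0x1E=0x71E
Completed: cp=U+071E (starts at byte 7)
Byte[9]=E1: 3-byte lead, need 2 cont bytes. acc=0x1
Byte[10]: stream ended, expected continuation. INVALID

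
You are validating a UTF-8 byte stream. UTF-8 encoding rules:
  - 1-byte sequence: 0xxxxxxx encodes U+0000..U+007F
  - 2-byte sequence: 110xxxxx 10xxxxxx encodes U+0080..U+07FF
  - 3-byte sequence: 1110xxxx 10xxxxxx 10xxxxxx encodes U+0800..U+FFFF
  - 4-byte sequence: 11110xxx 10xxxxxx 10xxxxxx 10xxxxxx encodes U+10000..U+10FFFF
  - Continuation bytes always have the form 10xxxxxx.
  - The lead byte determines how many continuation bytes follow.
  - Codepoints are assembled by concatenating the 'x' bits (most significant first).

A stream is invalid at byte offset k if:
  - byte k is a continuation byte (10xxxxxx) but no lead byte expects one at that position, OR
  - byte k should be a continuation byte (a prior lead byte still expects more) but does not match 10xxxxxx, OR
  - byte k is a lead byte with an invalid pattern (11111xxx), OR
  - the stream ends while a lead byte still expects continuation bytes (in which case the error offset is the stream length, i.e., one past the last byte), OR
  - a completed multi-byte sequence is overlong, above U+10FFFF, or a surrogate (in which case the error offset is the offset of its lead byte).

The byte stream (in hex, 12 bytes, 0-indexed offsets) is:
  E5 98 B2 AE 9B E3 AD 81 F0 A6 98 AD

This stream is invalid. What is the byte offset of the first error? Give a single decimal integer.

Byte[0]=E5: 3-byte lead, need 2 cont bytes. acc=0x5
Byte[1]=98: continuation. acc=(acc<<6)|0x18=0x158
Byte[2]=B2: continuation. acc=(acc<<6)|0x32=0x5632
Completed: cp=U+5632 (starts at byte 0)
Byte[3]=AE: INVALID lead byte (not 0xxx/110x/1110/11110)

Answer: 3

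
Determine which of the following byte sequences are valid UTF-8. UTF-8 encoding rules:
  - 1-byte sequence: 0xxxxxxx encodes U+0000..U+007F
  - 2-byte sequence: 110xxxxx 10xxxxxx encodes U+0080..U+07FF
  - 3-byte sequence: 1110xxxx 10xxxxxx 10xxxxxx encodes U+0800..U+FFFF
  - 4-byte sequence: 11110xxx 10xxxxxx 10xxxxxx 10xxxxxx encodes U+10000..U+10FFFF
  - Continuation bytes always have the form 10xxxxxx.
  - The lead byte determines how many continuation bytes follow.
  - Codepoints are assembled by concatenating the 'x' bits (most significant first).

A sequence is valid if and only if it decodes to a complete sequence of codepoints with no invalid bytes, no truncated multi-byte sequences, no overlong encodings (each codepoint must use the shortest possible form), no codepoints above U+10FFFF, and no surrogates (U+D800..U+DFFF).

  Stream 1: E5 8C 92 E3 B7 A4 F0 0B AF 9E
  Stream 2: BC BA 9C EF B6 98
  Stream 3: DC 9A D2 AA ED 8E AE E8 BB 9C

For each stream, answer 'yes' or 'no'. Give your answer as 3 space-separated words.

Answer: no no yes

Derivation:
Stream 1: error at byte offset 7. INVALID
Stream 2: error at byte offset 0. INVALID
Stream 3: decodes cleanly. VALID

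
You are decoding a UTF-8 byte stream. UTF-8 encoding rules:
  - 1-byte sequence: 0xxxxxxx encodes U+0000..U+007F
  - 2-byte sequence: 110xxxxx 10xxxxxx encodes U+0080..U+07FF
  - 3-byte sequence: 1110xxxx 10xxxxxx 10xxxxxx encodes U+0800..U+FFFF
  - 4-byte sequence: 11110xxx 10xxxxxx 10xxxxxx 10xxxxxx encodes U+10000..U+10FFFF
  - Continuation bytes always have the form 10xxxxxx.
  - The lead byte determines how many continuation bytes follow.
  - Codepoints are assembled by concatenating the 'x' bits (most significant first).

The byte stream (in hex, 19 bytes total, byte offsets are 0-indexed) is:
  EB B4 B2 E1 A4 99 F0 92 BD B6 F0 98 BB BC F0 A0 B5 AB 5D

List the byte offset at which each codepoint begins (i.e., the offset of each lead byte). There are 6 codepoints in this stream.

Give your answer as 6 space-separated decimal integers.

Answer: 0 3 6 10 14 18

Derivation:
Byte[0]=EB: 3-byte lead, need 2 cont bytes. acc=0xB
Byte[1]=B4: continuation. acc=(acc<<6)|0x34=0x2F4
Byte[2]=B2: continuation. acc=(acc<<6)|0x32=0xBD32
Completed: cp=U+BD32 (starts at byte 0)
Byte[3]=E1: 3-byte lead, need 2 cont bytes. acc=0x1
Byte[4]=A4: continuation. acc=(acc<<6)|0x24=0x64
Byte[5]=99: continuation. acc=(acc<<6)|0x19=0x1919
Completed: cp=U+1919 (starts at byte 3)
Byte[6]=F0: 4-byte lead, need 3 cont bytes. acc=0x0
Byte[7]=92: continuation. acc=(acc<<6)|0x12=0x12
Byte[8]=BD: continuation. acc=(acc<<6)|0x3D=0x4BD
Byte[9]=B6: continuation. acc=(acc<<6)|0x36=0x12F76
Completed: cp=U+12F76 (starts at byte 6)
Byte[10]=F0: 4-byte lead, need 3 cont bytes. acc=0x0
Byte[11]=98: continuation. acc=(acc<<6)|0x18=0x18
Byte[12]=BB: continuation. acc=(acc<<6)|0x3B=0x63B
Byte[13]=BC: continuation. acc=(acc<<6)|0x3C=0x18EFC
Completed: cp=U+18EFC (starts at byte 10)
Byte[14]=F0: 4-byte lead, need 3 cont bytes. acc=0x0
Byte[15]=A0: continuation. acc=(acc<<6)|0x20=0x20
Byte[16]=B5: continuation. acc=(acc<<6)|0x35=0x835
Byte[17]=AB: continuation. acc=(acc<<6)|0x2B=0x20D6B
Completed: cp=U+20D6B (starts at byte 14)
Byte[18]=5D: 1-byte ASCII. cp=U+005D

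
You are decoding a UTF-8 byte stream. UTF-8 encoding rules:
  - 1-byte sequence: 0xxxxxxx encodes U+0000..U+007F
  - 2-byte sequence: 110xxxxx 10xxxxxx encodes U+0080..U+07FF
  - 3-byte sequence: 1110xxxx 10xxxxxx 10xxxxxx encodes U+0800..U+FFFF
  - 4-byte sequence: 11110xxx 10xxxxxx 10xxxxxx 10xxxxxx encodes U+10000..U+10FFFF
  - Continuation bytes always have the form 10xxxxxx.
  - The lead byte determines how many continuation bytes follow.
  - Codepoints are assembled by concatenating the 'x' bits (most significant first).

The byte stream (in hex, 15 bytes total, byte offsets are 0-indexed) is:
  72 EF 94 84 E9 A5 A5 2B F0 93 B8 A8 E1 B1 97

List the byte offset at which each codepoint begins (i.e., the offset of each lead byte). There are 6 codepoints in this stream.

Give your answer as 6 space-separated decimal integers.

Byte[0]=72: 1-byte ASCII. cp=U+0072
Byte[1]=EF: 3-byte lead, need 2 cont bytes. acc=0xF
Byte[2]=94: continuation. acc=(acc<<6)|0x14=0x3D4
Byte[3]=84: continuation. acc=(acc<<6)|0x04=0xF504
Completed: cp=U+F504 (starts at byte 1)
Byte[4]=E9: 3-byte lead, need 2 cont bytes. acc=0x9
Byte[5]=A5: continuation. acc=(acc<<6)|0x25=0x265
Byte[6]=A5: continuation. acc=(acc<<6)|0x25=0x9965
Completed: cp=U+9965 (starts at byte 4)
Byte[7]=2B: 1-byte ASCII. cp=U+002B
Byte[8]=F0: 4-byte lead, need 3 cont bytes. acc=0x0
Byte[9]=93: continuation. acc=(acc<<6)|0x13=0x13
Byte[10]=B8: continuation. acc=(acc<<6)|0x38=0x4F8
Byte[11]=A8: continuation. acc=(acc<<6)|0x28=0x13E28
Completed: cp=U+13E28 (starts at byte 8)
Byte[12]=E1: 3-byte lead, need 2 cont bytes. acc=0x1
Byte[13]=B1: continuation. acc=(acc<<6)|0x31=0x71
Byte[14]=97: continuation. acc=(acc<<6)|0x17=0x1C57
Completed: cp=U+1C57 (starts at byte 12)

Answer: 0 1 4 7 8 12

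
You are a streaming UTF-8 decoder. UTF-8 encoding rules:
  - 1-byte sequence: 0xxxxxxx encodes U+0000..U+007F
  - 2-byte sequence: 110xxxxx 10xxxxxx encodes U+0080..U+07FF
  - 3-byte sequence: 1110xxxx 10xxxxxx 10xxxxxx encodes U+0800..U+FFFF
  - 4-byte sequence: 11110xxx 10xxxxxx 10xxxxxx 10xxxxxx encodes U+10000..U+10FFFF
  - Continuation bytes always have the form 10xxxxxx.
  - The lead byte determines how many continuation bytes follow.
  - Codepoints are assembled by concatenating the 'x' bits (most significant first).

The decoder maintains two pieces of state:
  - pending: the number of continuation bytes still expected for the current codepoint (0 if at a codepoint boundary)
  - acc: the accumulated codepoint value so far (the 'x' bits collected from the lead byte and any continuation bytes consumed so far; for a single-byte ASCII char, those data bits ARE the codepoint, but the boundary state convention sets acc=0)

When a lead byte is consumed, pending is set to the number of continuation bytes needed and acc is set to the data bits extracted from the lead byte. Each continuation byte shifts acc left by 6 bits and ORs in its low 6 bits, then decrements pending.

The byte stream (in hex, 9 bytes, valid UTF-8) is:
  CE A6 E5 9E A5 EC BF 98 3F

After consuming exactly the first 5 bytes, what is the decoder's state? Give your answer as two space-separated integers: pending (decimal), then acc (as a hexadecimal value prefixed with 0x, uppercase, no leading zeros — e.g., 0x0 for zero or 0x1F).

Byte[0]=CE: 2-byte lead. pending=1, acc=0xE
Byte[1]=A6: continuation. acc=(acc<<6)|0x26=0x3A6, pending=0
Byte[2]=E5: 3-byte lead. pending=2, acc=0x5
Byte[3]=9E: continuation. acc=(acc<<6)|0x1E=0x15E, pending=1
Byte[4]=A5: continuation. acc=(acc<<6)|0x25=0x57A5, pending=0

Answer: 0 0x57A5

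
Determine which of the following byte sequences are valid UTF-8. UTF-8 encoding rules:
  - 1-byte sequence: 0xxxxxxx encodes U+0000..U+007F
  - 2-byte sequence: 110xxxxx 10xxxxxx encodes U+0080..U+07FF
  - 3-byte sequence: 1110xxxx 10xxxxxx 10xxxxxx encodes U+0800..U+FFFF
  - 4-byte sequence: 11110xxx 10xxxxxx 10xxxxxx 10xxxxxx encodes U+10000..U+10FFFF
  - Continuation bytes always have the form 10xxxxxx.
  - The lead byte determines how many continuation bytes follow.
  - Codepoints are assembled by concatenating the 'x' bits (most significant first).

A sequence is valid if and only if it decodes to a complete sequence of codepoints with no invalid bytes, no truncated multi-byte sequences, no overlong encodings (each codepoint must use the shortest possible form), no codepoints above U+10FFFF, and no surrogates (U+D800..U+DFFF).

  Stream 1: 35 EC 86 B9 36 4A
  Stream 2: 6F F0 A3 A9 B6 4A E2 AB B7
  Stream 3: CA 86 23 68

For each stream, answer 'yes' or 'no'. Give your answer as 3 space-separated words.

Stream 1: decodes cleanly. VALID
Stream 2: decodes cleanly. VALID
Stream 3: decodes cleanly. VALID

Answer: yes yes yes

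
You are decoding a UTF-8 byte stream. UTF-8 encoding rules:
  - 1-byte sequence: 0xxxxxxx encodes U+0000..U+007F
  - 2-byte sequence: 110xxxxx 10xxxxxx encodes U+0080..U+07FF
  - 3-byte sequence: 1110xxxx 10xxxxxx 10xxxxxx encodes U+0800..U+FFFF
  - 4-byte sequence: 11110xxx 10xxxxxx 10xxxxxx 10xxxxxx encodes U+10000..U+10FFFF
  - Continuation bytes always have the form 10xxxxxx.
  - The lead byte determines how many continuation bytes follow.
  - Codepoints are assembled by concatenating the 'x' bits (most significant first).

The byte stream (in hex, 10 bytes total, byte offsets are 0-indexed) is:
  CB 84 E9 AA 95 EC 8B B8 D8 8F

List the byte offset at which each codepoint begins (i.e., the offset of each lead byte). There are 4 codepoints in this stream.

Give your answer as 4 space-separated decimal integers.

Answer: 0 2 5 8

Derivation:
Byte[0]=CB: 2-byte lead, need 1 cont bytes. acc=0xB
Byte[1]=84: continuation. acc=(acc<<6)|0x04=0x2C4
Completed: cp=U+02C4 (starts at byte 0)
Byte[2]=E9: 3-byte lead, need 2 cont bytes. acc=0x9
Byte[3]=AA: continuation. acc=(acc<<6)|0x2A=0x26A
Byte[4]=95: continuation. acc=(acc<<6)|0x15=0x9A95
Completed: cp=U+9A95 (starts at byte 2)
Byte[5]=EC: 3-byte lead, need 2 cont bytes. acc=0xC
Byte[6]=8B: continuation. acc=(acc<<6)|0x0B=0x30B
Byte[7]=B8: continuation. acc=(acc<<6)|0x38=0xC2F8
Completed: cp=U+C2F8 (starts at byte 5)
Byte[8]=D8: 2-byte lead, need 1 cont bytes. acc=0x18
Byte[9]=8F: continuation. acc=(acc<<6)|0x0F=0x60F
Completed: cp=U+060F (starts at byte 8)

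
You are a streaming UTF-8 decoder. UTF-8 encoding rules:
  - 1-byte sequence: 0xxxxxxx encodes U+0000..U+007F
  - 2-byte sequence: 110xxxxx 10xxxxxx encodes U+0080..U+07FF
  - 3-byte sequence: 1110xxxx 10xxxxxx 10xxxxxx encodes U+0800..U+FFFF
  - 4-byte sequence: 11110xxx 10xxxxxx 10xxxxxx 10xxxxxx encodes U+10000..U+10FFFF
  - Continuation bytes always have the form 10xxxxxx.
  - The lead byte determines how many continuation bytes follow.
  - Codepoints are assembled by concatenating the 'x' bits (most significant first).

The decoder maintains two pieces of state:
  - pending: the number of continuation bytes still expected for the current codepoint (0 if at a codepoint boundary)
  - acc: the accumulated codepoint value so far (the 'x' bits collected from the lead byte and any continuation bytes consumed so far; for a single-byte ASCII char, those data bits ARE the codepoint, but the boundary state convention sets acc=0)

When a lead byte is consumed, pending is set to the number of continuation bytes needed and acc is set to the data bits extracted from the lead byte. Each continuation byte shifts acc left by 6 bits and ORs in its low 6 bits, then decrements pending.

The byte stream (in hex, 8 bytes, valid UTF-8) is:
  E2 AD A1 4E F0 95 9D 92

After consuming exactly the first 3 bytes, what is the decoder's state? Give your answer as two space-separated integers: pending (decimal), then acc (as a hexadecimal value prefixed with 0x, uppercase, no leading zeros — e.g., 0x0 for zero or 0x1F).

Byte[0]=E2: 3-byte lead. pending=2, acc=0x2
Byte[1]=AD: continuation. acc=(acc<<6)|0x2D=0xAD, pending=1
Byte[2]=A1: continuation. acc=(acc<<6)|0x21=0x2B61, pending=0

Answer: 0 0x2B61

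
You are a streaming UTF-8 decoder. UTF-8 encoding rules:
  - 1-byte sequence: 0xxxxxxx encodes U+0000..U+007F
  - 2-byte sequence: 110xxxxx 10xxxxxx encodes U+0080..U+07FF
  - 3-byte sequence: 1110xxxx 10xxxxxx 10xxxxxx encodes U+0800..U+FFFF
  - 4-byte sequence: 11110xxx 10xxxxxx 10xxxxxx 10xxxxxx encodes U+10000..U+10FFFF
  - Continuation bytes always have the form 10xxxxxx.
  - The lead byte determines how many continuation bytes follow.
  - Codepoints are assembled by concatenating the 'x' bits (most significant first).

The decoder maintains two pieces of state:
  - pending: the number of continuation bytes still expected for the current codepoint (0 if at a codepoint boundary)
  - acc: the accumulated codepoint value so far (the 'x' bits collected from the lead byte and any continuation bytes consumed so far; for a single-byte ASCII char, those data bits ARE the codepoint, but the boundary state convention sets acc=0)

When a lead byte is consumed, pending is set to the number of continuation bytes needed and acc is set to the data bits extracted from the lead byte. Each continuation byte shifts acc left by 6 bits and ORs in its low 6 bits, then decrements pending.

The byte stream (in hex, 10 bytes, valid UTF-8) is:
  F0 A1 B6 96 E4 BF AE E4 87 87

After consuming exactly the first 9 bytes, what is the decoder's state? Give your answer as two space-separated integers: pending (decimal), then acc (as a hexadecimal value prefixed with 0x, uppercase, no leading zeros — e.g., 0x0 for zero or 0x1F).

Answer: 1 0x107

Derivation:
Byte[0]=F0: 4-byte lead. pending=3, acc=0x0
Byte[1]=A1: continuation. acc=(acc<<6)|0x21=0x21, pending=2
Byte[2]=B6: continuation. acc=(acc<<6)|0x36=0x876, pending=1
Byte[3]=96: continuation. acc=(acc<<6)|0x16=0x21D96, pending=0
Byte[4]=E4: 3-byte lead. pending=2, acc=0x4
Byte[5]=BF: continuation. acc=(acc<<6)|0x3F=0x13F, pending=1
Byte[6]=AE: continuation. acc=(acc<<6)|0x2E=0x4FEE, pending=0
Byte[7]=E4: 3-byte lead. pending=2, acc=0x4
Byte[8]=87: continuation. acc=(acc<<6)|0x07=0x107, pending=1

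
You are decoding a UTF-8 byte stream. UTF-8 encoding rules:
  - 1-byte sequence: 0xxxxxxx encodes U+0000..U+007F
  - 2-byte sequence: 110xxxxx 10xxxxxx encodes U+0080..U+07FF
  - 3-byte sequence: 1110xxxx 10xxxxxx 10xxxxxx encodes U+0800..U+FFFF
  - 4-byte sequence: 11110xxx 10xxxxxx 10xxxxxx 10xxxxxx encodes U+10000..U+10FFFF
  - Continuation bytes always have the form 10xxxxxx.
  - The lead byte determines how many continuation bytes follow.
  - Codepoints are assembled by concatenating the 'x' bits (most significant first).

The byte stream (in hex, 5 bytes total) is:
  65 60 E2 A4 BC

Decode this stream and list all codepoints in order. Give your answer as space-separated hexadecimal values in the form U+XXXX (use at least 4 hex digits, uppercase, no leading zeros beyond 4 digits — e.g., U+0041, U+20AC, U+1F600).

Answer: U+0065 U+0060 U+293C

Derivation:
Byte[0]=65: 1-byte ASCII. cp=U+0065
Byte[1]=60: 1-byte ASCII. cp=U+0060
Byte[2]=E2: 3-byte lead, need 2 cont bytes. acc=0x2
Byte[3]=A4: continuation. acc=(acc<<6)|0x24=0xA4
Byte[4]=BC: continuation. acc=(acc<<6)|0x3C=0x293C
Completed: cp=U+293C (starts at byte 2)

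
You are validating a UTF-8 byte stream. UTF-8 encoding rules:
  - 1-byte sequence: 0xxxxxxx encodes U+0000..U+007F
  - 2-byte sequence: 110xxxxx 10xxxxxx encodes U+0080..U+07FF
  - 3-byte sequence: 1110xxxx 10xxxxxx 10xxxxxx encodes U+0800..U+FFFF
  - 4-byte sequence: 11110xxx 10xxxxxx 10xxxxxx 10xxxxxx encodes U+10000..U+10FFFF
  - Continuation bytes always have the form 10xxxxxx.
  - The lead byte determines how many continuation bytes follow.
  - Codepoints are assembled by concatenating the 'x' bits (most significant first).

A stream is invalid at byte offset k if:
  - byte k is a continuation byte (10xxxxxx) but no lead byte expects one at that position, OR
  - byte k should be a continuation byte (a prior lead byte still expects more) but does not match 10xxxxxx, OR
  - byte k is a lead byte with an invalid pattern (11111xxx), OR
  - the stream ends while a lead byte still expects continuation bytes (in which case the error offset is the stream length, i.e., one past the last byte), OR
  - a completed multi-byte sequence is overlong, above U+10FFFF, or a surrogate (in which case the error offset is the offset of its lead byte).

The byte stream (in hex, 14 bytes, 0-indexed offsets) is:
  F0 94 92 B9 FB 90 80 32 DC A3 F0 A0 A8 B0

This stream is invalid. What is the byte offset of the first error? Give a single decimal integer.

Byte[0]=F0: 4-byte lead, need 3 cont bytes. acc=0x0
Byte[1]=94: continuation. acc=(acc<<6)|0x14=0x14
Byte[2]=92: continuation. acc=(acc<<6)|0x12=0x512
Byte[3]=B9: continuation. acc=(acc<<6)|0x39=0x144B9
Completed: cp=U+144B9 (starts at byte 0)
Byte[4]=FB: INVALID lead byte (not 0xxx/110x/1110/11110)

Answer: 4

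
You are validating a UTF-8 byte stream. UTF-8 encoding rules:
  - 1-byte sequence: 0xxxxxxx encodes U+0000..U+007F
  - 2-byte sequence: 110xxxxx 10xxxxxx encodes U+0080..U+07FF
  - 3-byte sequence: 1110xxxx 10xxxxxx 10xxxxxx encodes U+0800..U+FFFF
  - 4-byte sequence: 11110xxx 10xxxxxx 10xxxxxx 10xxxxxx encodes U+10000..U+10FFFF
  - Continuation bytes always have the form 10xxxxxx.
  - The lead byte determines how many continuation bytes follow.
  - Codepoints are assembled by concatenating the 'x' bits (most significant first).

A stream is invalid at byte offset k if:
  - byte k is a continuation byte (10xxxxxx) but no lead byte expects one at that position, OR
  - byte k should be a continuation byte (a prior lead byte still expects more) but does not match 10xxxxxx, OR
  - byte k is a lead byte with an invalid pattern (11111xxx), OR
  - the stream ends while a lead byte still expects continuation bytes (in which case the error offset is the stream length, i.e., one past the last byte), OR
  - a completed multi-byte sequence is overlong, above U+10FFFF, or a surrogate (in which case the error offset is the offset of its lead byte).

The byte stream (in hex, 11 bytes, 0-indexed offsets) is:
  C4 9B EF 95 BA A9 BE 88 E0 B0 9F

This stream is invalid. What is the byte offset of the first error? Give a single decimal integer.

Answer: 5

Derivation:
Byte[0]=C4: 2-byte lead, need 1 cont bytes. acc=0x4
Byte[1]=9B: continuation. acc=(acc<<6)|0x1B=0x11B
Completed: cp=U+011B (starts at byte 0)
Byte[2]=EF: 3-byte lead, need 2 cont bytes. acc=0xF
Byte[3]=95: continuation. acc=(acc<<6)|0x15=0x3D5
Byte[4]=BA: continuation. acc=(acc<<6)|0x3A=0xF57A
Completed: cp=U+F57A (starts at byte 2)
Byte[5]=A9: INVALID lead byte (not 0xxx/110x/1110/11110)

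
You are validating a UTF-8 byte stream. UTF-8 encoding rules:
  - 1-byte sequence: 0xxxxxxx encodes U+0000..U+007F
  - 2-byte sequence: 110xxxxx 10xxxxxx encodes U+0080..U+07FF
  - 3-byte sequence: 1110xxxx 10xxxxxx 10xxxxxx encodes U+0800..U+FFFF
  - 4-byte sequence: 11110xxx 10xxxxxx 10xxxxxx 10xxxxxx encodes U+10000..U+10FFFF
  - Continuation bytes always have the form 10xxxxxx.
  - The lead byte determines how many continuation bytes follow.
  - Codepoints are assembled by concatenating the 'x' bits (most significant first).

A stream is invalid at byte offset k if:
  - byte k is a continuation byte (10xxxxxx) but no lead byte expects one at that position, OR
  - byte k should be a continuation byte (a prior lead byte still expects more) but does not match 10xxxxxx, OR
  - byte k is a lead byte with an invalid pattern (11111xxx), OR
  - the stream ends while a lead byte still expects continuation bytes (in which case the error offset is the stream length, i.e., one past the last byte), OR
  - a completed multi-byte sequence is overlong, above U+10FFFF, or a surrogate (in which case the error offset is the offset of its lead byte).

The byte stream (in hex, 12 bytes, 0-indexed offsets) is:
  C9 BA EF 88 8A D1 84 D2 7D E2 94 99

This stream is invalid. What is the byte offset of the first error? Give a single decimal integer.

Byte[0]=C9: 2-byte lead, need 1 cont bytes. acc=0x9
Byte[1]=BA: continuation. acc=(acc<<6)|0x3A=0x27A
Completed: cp=U+027A (starts at byte 0)
Byte[2]=EF: 3-byte lead, need 2 cont bytes. acc=0xF
Byte[3]=88: continuation. acc=(acc<<6)|0x08=0x3C8
Byte[4]=8A: continuation. acc=(acc<<6)|0x0A=0xF20A
Completed: cp=U+F20A (starts at byte 2)
Byte[5]=D1: 2-byte lead, need 1 cont bytes. acc=0x11
Byte[6]=84: continuation. acc=(acc<<6)|0x04=0x444
Completed: cp=U+0444 (starts at byte 5)
Byte[7]=D2: 2-byte lead, need 1 cont bytes. acc=0x12
Byte[8]=7D: expected 10xxxxxx continuation. INVALID

Answer: 8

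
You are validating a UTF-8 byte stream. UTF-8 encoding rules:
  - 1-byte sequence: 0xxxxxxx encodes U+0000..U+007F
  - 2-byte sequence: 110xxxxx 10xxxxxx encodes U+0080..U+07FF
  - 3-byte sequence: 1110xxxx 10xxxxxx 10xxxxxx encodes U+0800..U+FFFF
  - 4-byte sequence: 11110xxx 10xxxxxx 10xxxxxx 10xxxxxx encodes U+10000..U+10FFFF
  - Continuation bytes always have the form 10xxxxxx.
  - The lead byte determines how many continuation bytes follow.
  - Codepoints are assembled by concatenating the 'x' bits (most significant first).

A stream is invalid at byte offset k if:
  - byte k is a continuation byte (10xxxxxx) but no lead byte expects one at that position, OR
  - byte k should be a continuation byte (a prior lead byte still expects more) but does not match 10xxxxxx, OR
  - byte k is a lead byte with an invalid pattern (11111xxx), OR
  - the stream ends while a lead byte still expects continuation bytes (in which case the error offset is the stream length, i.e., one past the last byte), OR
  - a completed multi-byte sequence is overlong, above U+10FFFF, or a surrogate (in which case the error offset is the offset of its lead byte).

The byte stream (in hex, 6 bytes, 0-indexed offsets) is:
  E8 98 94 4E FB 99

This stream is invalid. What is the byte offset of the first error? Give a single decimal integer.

Answer: 4

Derivation:
Byte[0]=E8: 3-byte lead, need 2 cont bytes. acc=0x8
Byte[1]=98: continuation. acc=(acc<<6)|0x18=0x218
Byte[2]=94: continuation. acc=(acc<<6)|0x14=0x8614
Completed: cp=U+8614 (starts at byte 0)
Byte[3]=4E: 1-byte ASCII. cp=U+004E
Byte[4]=FB: INVALID lead byte (not 0xxx/110x/1110/11110)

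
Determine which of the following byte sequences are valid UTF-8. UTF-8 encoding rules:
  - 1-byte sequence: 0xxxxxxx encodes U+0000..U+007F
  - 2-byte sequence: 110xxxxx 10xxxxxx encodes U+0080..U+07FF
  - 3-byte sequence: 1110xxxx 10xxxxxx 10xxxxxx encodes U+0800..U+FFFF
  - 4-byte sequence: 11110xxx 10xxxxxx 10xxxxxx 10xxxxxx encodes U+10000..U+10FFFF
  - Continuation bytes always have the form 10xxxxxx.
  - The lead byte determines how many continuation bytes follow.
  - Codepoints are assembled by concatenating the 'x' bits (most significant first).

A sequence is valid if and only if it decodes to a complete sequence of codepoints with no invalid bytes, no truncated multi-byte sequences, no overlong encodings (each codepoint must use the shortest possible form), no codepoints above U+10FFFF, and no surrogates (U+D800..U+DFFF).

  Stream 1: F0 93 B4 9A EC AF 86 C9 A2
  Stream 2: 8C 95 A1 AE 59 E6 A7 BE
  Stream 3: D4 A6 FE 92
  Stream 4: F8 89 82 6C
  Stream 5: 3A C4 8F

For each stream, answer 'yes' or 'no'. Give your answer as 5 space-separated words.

Answer: yes no no no yes

Derivation:
Stream 1: decodes cleanly. VALID
Stream 2: error at byte offset 0. INVALID
Stream 3: error at byte offset 2. INVALID
Stream 4: error at byte offset 0. INVALID
Stream 5: decodes cleanly. VALID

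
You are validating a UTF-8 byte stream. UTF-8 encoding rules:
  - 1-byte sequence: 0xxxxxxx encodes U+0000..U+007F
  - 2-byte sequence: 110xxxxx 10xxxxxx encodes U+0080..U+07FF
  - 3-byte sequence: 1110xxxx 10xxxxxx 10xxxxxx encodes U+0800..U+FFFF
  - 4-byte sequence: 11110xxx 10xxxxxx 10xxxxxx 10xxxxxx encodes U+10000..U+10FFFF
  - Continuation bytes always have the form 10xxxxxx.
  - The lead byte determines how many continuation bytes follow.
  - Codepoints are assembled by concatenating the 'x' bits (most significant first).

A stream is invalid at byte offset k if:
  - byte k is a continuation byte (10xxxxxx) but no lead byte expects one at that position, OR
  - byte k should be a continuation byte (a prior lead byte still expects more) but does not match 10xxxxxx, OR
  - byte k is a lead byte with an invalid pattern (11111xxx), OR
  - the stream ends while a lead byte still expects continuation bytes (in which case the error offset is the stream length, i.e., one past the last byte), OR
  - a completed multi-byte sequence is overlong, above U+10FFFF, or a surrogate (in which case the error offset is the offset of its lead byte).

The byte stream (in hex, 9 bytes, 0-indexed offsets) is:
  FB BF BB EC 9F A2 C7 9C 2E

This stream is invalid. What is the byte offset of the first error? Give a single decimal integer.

Answer: 0

Derivation:
Byte[0]=FB: INVALID lead byte (not 0xxx/110x/1110/11110)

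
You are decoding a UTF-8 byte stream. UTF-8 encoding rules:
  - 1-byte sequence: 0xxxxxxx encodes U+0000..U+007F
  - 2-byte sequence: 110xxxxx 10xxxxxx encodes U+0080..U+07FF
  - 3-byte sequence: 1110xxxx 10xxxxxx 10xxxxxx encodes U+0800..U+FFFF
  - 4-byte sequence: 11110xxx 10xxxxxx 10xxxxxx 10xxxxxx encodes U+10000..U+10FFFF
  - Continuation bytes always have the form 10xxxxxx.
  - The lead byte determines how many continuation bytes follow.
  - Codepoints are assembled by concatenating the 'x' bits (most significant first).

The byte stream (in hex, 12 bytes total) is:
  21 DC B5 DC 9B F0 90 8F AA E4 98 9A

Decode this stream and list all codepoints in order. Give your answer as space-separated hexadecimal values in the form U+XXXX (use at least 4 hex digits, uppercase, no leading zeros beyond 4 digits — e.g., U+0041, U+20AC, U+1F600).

Byte[0]=21: 1-byte ASCII. cp=U+0021
Byte[1]=DC: 2-byte lead, need 1 cont bytes. acc=0x1C
Byte[2]=B5: continuation. acc=(acc<<6)|0x35=0x735
Completed: cp=U+0735 (starts at byte 1)
Byte[3]=DC: 2-byte lead, need 1 cont bytes. acc=0x1C
Byte[4]=9B: continuation. acc=(acc<<6)|0x1B=0x71B
Completed: cp=U+071B (starts at byte 3)
Byte[5]=F0: 4-byte lead, need 3 cont bytes. acc=0x0
Byte[6]=90: continuation. acc=(acc<<6)|0x10=0x10
Byte[7]=8F: continuation. acc=(acc<<6)|0x0F=0x40F
Byte[8]=AA: continuation. acc=(acc<<6)|0x2A=0x103EA
Completed: cp=U+103EA (starts at byte 5)
Byte[9]=E4: 3-byte lead, need 2 cont bytes. acc=0x4
Byte[10]=98: continuation. acc=(acc<<6)|0x18=0x118
Byte[11]=9A: continuation. acc=(acc<<6)|0x1A=0x461A
Completed: cp=U+461A (starts at byte 9)

Answer: U+0021 U+0735 U+071B U+103EA U+461A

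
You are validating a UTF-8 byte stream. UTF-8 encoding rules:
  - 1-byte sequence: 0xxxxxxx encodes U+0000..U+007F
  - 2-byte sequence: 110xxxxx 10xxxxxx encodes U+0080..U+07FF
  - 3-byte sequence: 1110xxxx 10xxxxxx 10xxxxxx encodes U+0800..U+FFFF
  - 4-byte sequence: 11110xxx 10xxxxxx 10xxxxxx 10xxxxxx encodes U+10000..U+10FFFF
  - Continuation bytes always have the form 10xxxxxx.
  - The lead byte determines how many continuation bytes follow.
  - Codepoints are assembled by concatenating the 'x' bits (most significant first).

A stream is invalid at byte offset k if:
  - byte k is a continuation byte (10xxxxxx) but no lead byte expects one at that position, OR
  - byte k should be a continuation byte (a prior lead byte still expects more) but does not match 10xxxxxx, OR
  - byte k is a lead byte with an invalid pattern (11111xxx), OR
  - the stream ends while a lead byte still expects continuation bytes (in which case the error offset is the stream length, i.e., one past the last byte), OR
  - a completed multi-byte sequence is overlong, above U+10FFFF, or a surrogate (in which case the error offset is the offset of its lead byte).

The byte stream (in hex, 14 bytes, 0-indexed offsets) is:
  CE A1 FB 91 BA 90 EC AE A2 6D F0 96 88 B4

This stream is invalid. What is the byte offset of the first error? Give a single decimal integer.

Byte[0]=CE: 2-byte lead, need 1 cont bytes. acc=0xE
Byte[1]=A1: continuation. acc=(acc<<6)|0x21=0x3A1
Completed: cp=U+03A1 (starts at byte 0)
Byte[2]=FB: INVALID lead byte (not 0xxx/110x/1110/11110)

Answer: 2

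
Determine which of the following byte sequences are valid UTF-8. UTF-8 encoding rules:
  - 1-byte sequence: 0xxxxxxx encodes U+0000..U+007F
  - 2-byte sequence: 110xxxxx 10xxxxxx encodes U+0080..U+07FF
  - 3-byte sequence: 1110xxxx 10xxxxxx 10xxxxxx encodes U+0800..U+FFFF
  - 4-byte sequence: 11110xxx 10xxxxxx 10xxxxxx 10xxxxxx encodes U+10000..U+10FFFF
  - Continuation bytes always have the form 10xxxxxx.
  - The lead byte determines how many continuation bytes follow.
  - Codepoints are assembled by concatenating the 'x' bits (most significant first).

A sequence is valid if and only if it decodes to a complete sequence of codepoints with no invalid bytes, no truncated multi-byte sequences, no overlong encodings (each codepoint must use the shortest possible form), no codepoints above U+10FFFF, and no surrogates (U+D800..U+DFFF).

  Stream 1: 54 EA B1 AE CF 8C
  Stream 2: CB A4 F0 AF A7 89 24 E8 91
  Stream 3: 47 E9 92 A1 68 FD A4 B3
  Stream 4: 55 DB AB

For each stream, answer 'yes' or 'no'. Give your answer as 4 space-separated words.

Answer: yes no no yes

Derivation:
Stream 1: decodes cleanly. VALID
Stream 2: error at byte offset 9. INVALID
Stream 3: error at byte offset 5. INVALID
Stream 4: decodes cleanly. VALID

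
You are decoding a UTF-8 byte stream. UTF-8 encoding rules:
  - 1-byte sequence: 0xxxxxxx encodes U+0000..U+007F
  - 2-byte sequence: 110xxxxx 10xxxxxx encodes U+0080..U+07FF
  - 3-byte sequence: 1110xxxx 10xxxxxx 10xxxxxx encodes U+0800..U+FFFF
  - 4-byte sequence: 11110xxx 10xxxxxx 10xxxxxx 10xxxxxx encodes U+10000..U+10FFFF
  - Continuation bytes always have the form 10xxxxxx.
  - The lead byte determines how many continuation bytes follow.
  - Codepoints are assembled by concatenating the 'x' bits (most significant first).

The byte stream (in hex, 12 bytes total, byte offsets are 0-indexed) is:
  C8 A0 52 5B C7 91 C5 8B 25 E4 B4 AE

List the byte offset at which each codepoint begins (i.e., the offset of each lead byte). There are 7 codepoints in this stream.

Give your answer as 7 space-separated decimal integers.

Answer: 0 2 3 4 6 8 9

Derivation:
Byte[0]=C8: 2-byte lead, need 1 cont bytes. acc=0x8
Byte[1]=A0: continuation. acc=(acc<<6)|0x20=0x220
Completed: cp=U+0220 (starts at byte 0)
Byte[2]=52: 1-byte ASCII. cp=U+0052
Byte[3]=5B: 1-byte ASCII. cp=U+005B
Byte[4]=C7: 2-byte lead, need 1 cont bytes. acc=0x7
Byte[5]=91: continuation. acc=(acc<<6)|0x11=0x1D1
Completed: cp=U+01D1 (starts at byte 4)
Byte[6]=C5: 2-byte lead, need 1 cont bytes. acc=0x5
Byte[7]=8B: continuation. acc=(acc<<6)|0x0B=0x14B
Completed: cp=U+014B (starts at byte 6)
Byte[8]=25: 1-byte ASCII. cp=U+0025
Byte[9]=E4: 3-byte lead, need 2 cont bytes. acc=0x4
Byte[10]=B4: continuation. acc=(acc<<6)|0x34=0x134
Byte[11]=AE: continuation. acc=(acc<<6)|0x2E=0x4D2E
Completed: cp=U+4D2E (starts at byte 9)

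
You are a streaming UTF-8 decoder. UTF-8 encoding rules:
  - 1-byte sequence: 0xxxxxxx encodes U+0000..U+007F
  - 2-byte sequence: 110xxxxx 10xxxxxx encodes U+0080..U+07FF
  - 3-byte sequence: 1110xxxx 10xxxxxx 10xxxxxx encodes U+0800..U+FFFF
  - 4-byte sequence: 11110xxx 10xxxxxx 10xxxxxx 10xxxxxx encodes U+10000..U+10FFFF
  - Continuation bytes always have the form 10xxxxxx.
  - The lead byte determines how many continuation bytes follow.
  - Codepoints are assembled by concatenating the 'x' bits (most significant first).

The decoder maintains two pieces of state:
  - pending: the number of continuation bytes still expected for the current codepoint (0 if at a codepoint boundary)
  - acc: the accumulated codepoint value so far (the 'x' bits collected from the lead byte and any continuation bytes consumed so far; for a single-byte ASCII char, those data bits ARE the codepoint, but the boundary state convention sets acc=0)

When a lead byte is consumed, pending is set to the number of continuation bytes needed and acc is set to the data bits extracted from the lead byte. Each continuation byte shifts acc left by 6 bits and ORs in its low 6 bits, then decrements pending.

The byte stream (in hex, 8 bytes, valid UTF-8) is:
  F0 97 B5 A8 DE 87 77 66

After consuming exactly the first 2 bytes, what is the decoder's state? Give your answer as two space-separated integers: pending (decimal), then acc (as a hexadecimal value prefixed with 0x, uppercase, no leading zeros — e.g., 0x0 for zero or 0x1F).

Answer: 2 0x17

Derivation:
Byte[0]=F0: 4-byte lead. pending=3, acc=0x0
Byte[1]=97: continuation. acc=(acc<<6)|0x17=0x17, pending=2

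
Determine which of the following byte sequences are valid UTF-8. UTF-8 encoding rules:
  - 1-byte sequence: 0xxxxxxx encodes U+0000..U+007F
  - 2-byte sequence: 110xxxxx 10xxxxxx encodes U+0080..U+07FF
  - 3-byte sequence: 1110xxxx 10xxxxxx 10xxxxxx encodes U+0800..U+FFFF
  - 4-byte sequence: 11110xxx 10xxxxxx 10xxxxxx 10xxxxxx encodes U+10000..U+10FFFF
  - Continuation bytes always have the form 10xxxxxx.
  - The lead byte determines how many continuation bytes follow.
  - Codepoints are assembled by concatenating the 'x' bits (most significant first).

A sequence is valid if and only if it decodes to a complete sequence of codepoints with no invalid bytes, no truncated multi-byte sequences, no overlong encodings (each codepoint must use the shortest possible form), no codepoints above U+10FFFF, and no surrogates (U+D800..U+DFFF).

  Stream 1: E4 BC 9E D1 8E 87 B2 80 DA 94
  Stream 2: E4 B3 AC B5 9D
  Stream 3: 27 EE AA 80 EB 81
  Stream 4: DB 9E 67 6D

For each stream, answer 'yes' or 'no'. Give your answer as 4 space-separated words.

Stream 1: error at byte offset 5. INVALID
Stream 2: error at byte offset 3. INVALID
Stream 3: error at byte offset 6. INVALID
Stream 4: decodes cleanly. VALID

Answer: no no no yes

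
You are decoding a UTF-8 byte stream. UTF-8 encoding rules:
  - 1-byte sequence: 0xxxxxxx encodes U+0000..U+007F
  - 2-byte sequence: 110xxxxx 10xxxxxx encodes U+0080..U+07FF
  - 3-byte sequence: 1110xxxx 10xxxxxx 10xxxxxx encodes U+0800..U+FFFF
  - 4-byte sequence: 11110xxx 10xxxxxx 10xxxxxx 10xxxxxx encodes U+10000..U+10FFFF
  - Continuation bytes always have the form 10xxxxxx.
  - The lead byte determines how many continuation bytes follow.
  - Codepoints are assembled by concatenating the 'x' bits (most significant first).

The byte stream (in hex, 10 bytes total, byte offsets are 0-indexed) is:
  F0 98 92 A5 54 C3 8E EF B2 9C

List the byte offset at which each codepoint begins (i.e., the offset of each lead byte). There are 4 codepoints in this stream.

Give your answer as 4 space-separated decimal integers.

Byte[0]=F0: 4-byte lead, need 3 cont bytes. acc=0x0
Byte[1]=98: continuation. acc=(acc<<6)|0x18=0x18
Byte[2]=92: continuation. acc=(acc<<6)|0x12=0x612
Byte[3]=A5: continuation. acc=(acc<<6)|0x25=0x184A5
Completed: cp=U+184A5 (starts at byte 0)
Byte[4]=54: 1-byte ASCII. cp=U+0054
Byte[5]=C3: 2-byte lead, need 1 cont bytes. acc=0x3
Byte[6]=8E: continuation. acc=(acc<<6)|0x0E=0xCE
Completed: cp=U+00CE (starts at byte 5)
Byte[7]=EF: 3-byte lead, need 2 cont bytes. acc=0xF
Byte[8]=B2: continuation. acc=(acc<<6)|0x32=0x3F2
Byte[9]=9C: continuation. acc=(acc<<6)|0x1C=0xFC9C
Completed: cp=U+FC9C (starts at byte 7)

Answer: 0 4 5 7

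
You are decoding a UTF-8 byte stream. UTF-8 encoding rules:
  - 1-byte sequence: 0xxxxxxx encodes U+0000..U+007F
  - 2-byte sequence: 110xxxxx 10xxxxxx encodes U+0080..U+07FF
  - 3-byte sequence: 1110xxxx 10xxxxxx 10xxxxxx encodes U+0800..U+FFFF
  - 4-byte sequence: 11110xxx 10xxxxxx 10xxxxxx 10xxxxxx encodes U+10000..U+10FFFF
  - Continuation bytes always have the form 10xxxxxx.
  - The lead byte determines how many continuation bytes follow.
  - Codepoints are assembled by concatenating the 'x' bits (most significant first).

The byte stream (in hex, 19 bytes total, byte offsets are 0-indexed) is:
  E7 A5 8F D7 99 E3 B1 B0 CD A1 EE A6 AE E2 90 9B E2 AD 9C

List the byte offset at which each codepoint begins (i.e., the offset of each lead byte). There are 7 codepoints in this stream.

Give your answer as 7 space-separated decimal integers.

Byte[0]=E7: 3-byte lead, need 2 cont bytes. acc=0x7
Byte[1]=A5: continuation. acc=(acc<<6)|0x25=0x1E5
Byte[2]=8F: continuation. acc=(acc<<6)|0x0F=0x794F
Completed: cp=U+794F (starts at byte 0)
Byte[3]=D7: 2-byte lead, need 1 cont bytes. acc=0x17
Byte[4]=99: continuation. acc=(acc<<6)|0x19=0x5D9
Completed: cp=U+05D9 (starts at byte 3)
Byte[5]=E3: 3-byte lead, need 2 cont bytes. acc=0x3
Byte[6]=B1: continuation. acc=(acc<<6)|0x31=0xF1
Byte[7]=B0: continuation. acc=(acc<<6)|0x30=0x3C70
Completed: cp=U+3C70 (starts at byte 5)
Byte[8]=CD: 2-byte lead, need 1 cont bytes. acc=0xD
Byte[9]=A1: continuation. acc=(acc<<6)|0x21=0x361
Completed: cp=U+0361 (starts at byte 8)
Byte[10]=EE: 3-byte lead, need 2 cont bytes. acc=0xE
Byte[11]=A6: continuation. acc=(acc<<6)|0x26=0x3A6
Byte[12]=AE: continuation. acc=(acc<<6)|0x2E=0xE9AE
Completed: cp=U+E9AE (starts at byte 10)
Byte[13]=E2: 3-byte lead, need 2 cont bytes. acc=0x2
Byte[14]=90: continuation. acc=(acc<<6)|0x10=0x90
Byte[15]=9B: continuation. acc=(acc<<6)|0x1B=0x241B
Completed: cp=U+241B (starts at byte 13)
Byte[16]=E2: 3-byte lead, need 2 cont bytes. acc=0x2
Byte[17]=AD: continuation. acc=(acc<<6)|0x2D=0xAD
Byte[18]=9C: continuation. acc=(acc<<6)|0x1C=0x2B5C
Completed: cp=U+2B5C (starts at byte 16)

Answer: 0 3 5 8 10 13 16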